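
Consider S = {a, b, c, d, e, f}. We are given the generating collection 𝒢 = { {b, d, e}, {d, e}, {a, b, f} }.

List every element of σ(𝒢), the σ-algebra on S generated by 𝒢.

Take S₀ = 𝒢 ∪ {∅, S} = { ∅, {d, e}, {a, b, f}, {b, d, e}, S }.
Step 1. New:
  {a, c, f}  = ᶜ of {b, d, e}
  {c, d, e}  = ᶜ of {a, b, f}
  {a, b, c, f}  = ᶜ of {d, e}
  {a, b, d, e, f}  = {d, e} ∪ {a, b, f}
  — 9 sets.
Step 2. New:
  {c}  = ᶜ of {a, b, d, e, f}
  {b, c, d, e}  = {c, d, e} ∪ {b, d, e}
  {a, c, d, e, f}  = {c, d, e} ∪ {a, c, f}
  — 12 sets.
Step 3: 2 new —
  {b}  = ᶜ of {a, c, d, e, f}
  {a, f}  = ᶜ of {b, c, d, e}
  — 14 sets.
Step 4: +2 →
  {b, c}  = {c} ∪ {b}
  {a, d, e, f}  = {d, e} ∪ {a, f}
  — 16 sets.
After Step 5 the family is unchanged; done.

σ(𝒢) = { ∅, {b}, {c}, {a, f}, {b, c}, {d, e}, {a, b, f}, {a, c, f}, {b, d, e}, {c, d, e}, {a, b, c, f}, {a, d, e, f}, {b, c, d, e}, {a, b, d, e, f}, {a, c, d, e, f}, S }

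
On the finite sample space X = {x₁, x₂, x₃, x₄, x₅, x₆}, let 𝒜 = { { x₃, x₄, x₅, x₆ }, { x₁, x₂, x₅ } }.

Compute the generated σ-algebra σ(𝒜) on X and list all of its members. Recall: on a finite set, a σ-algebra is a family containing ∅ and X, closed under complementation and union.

σ(𝒜) (8 sets): { {  }, { x₅ }, { x₁, x₂ }, { x₁, x₂, x₅ }, { x₃, x₄, x₆ }, { x₃, x₄, x₅, x₆ }, { x₁, x₂, x₃, x₄, x₆ }, X }

Derivation:
Take S₀ = 𝒜 ∪ {∅, X} = { {  }, { x₁, x₂, x₅ }, { x₃, x₄, x₅, x₆ }, X }.
Pass 1: 2 new —
  { x₁, x₂ }  = complement { x₃, x₄, x₅, x₆ }
  { x₃, x₄, x₆ }  = complement { x₁, x₂, x₅ }
Pass 2: 1 new —
  { x₁, x₂, x₃, x₄, x₆ }  = { x₁, x₂ } ∪ { x₃, x₄, x₆ }
Pass 3. New:
  { x₅ }  = complement { x₁, x₂, x₃, x₄, x₆ }
Pass 4 adds nothing — fixpoint reached.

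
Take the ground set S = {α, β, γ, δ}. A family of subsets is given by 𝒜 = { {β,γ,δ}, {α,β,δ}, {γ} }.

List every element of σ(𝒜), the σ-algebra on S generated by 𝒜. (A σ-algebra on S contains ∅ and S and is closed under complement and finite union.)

Seed the family with 𝒜 together with ∅ and S: { {}, {γ}, {α,β,δ}, {β,γ,δ}, S }.
Pass 1. New:
  {α}  = S∖{β,γ,δ}
Pass 2 (1 new):
  {α,γ}  = {γ} ∪ {α}
Pass 3. New:
  {β,δ}  = S∖{α,γ}
Pass 4 adds nothing — fixpoint reached.

Hence σ(𝒜) has 8 members: { {}, {α}, {γ}, {α,γ}, {β,δ}, {α,β,δ}, {β,γ,δ}, S }.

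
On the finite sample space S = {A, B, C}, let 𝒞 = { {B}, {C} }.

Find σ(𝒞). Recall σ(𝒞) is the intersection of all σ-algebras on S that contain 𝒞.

σ(𝒞) (8 sets): { {}, {A}, {B}, {C}, {A,B}, {A,C}, {B,C}, S }

Derivation:
Seed the family with 𝒞 together with ∅ and S: { {}, {B}, {C}, S }.
Pass 1 (3 new):
  {A,B}  = {C}ᶜ
  {A,C}  = {B}ᶜ
  {B,C}  = {C} ∪ {B}
Pass 2: +1 →
  {A}  = {B,C}ᶜ
Pass 3: already closed under ᶜ and ∪.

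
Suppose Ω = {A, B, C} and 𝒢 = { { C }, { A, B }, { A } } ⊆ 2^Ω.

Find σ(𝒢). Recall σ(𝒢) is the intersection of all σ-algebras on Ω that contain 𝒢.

Begin from { ∅, { A }, { C }, { A, B }, Ω } (that is, 𝒢 plus ∅ and Ω).
Pass 1. New:
  { A, C }  = { C } ∪ { A }
  { B, C }  = ᶜ of { A }
Pass 2: +1 →
  { B }  = ᶜ of { A, C }
Pass 3 adds nothing — fixpoint reached.

Hence σ(𝒢) has 8 members: { ∅, { A }, { B }, { C }, { A, B }, { A, C }, { B, C }, Ω }.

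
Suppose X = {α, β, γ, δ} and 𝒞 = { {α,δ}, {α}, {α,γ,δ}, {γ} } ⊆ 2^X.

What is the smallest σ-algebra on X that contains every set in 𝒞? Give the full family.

Take S₀ = 𝒞 ∪ {∅, X} = { {}, {α}, {γ}, {α,δ}, {α,γ,δ}, X }.
Round 1 adds 5:
  {β}  = {α,γ,δ}ᶜ
  {α,γ}  = {γ} ∪ {α}
  {β,γ}  = {α,δ}ᶜ
  {α,β,δ}  = {γ}ᶜ
  {β,γ,δ}  = {α}ᶜ
  — 11 sets.
Round 2: 3 new —
  {α,β}  = {β} ∪ {α}
  {β,δ}  = {α,γ}ᶜ
  {α,β,γ}  = {β} ∪ {α,γ}
  — 14 sets.
Round 3. New:
  {δ}  = {α,β,γ}ᶜ
  {γ,δ}  = {α,β}ᶜ
  — 16 sets.
After Round 4 the family is unchanged; done.

Hence σ(𝒞) has 16 members: { {}, {α}, {β}, {γ}, {δ}, {α,β}, {α,γ}, {α,δ}, {β,γ}, {β,δ}, {γ,δ}, {α,β,γ}, {α,β,δ}, {α,γ,δ}, {β,γ,δ}, X }.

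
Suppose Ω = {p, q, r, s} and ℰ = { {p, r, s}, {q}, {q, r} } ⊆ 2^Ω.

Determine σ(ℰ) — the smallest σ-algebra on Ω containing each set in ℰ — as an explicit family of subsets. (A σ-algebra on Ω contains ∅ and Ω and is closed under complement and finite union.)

Start: ℰ ∪ {∅, Ω} = { {}, {q}, {q, r}, {p, r, s}, Ω }.
Step 1: 1 new —
  {p, s}  = ᶜ of {q, r}
  — 6 sets.
Step 2. New:
  {p, q, s}  = {q} ∪ {p, s}
  — 7 sets.
Step 3: +1 →
  {r}  = ᶜ of {p, q, s}
  — 8 sets.
Step 4: stable.

Hence σ(ℰ) has 8 members: { {}, {q}, {r}, {p, s}, {q, r}, {p, q, s}, {p, r, s}, Ω }.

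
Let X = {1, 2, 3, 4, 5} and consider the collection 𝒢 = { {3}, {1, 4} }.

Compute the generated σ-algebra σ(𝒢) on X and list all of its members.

σ(𝒢) = { {}, {3}, {1, 4}, {2, 5}, {1, 3, 4}, {2, 3, 5}, {1, 2, 4, 5}, X }

Trace:
Initial family (4 sets): { {}, {3}, {1, 4}, X }.
Pass 1. New:
  {1, 3, 4}  = {3} ∪ {1, 4}
  {2, 3, 5}  = complement {1, 4}
  {1, 2, 4, 5}  = complement {3}
  [7 total]
Pass 2. New:
  {2, 5}  = complement {1, 3, 4}
  [8 total]
Pass 3: stable.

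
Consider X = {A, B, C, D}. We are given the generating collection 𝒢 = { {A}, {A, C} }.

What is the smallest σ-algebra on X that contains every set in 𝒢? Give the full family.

Start: 𝒢 ∪ {∅, X} = { {}, {A}, {A, C}, X }.
Pass 1 (2 new):
  {B, D}  = {A, C}ᶜ
  {B, C, D}  = {A}ᶜ
  — 6 sets.
Pass 2 adds 1:
  {A, B, D}  = {B, D} ∪ {A}
  — 7 sets.
Pass 3 adds 1:
  {C}  = {A, B, D}ᶜ
  — 8 sets.
Pass 4 adds nothing — fixpoint reached.

Hence σ(𝒢) has 8 members: { {}, {A}, {C}, {A, C}, {B, D}, {A, B, D}, {B, C, D}, X }.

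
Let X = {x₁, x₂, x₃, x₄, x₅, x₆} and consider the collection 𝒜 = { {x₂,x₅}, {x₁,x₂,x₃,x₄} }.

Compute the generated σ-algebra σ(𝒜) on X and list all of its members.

Seed the family with 𝒜 together with ∅ and X: { {}, {x₂,x₅}, {x₁,x₂,x₃,x₄}, X }.
Step 1 (3 new):
  {x₅,x₆}  = {x₁,x₂,x₃,x₄}ᶜ
  {x₁,x₃,x₄,x₆}  = {x₂,x₅}ᶜ
  {x₁,x₂,x₃,x₄,x₅}  = {x₂,x₅} ∪ {x₁,x₂,x₃,x₄}
  — 7 sets.
Step 2. New:
  {x₆}  = {x₁,x₂,x₃,x₄,x₅}ᶜ
  {x₂,x₅,x₆}  = {x₂,x₅} ∪ {x₅,x₆}
  {x₁,x₂,x₃,x₄,x₆}  = {x₁,x₃,x₄,x₆} ∪ {x₁,x₂,x₃,x₄}
  {x₁,x₃,x₄,x₅,x₆}  = {x₅,x₆} ∪ {x₁,x₃,x₄,x₆}
  — 11 sets.
Step 3. New:
  {x₂}  = {x₁,x₃,x₄,x₅,x₆}ᶜ
  {x₅}  = {x₁,x₂,x₃,x₄,x₆}ᶜ
  {x₁,x₃,x₄}  = {x₂,x₅,x₆}ᶜ
  — 14 sets.
Step 4 (2 new):
  {x₂,x₆}  = {x₂} ∪ {x₆}
  {x₁,x₃,x₄,x₅}  = {x₁,x₃,x₄} ∪ {x₅}
  — 16 sets.
Step 5: no new sets; the family is a σ-algebra.

Therefore σ(𝒜) = { {}, {x₂}, {x₅}, {x₆}, {x₂,x₅}, {x₂,x₆}, {x₅,x₆}, {x₁,x₃,x₄}, {x₂,x₅,x₆}, {x₁,x₂,x₃,x₄}, {x₁,x₃,x₄,x₅}, {x₁,x₃,x₄,x₆}, {x₁,x₂,x₃,x₄,x₅}, {x₁,x₂,x₃,x₄,x₆}, {x₁,x₃,x₄,x₅,x₆}, X } (|σ(𝒜)| = 16).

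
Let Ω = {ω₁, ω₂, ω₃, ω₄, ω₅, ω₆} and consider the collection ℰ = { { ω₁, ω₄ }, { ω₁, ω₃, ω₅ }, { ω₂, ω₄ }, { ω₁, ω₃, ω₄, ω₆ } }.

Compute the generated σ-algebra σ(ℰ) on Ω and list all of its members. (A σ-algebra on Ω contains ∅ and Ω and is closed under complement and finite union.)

Seed the family with ℰ together with ∅ and Ω: { {  }, { ω₁, ω₄ }, { ω₂, ω₄ }, { ω₁, ω₃, ω₅ }, { ω₁, ω₃, ω₄, ω₆ }, Ω }.
Pass 1 adds 9:
  { ω₂, ω₅ }  = Ω∖{ ω₁, ω₃, ω₄, ω₆ }
  { ω₁, ω₂, ω₄ }  = { ω₁, ω₄ } ∪ { ω₂, ω₄ }
  { ω₂, ω₄, ω₆ }  = Ω∖{ ω₁, ω₃, ω₅ }
  { ω₁, ω₃, ω₄, ω₅ }  = { ω₁, ω₄ } ∪ { ω₁, ω₃, ω₅ }
  { ω₁, ω₃, ω₅, ω₆ }  = Ω∖{ ω₂, ω₄ }
  { ω₂, ω₃, ω₅, ω₆ }  = Ω∖{ ω₁, ω₄ }
  { ω₁, ω₂, ω₃, ω₄, ω₅ }  = { ω₁, ω₃, ω₅ } ∪ { ω₂, ω₄ }
  { ω₁, ω₂, ω₃, ω₄, ω₆ }  = { ω₁, ω₃, ω₄, ω₆ } ∪ { ω₂, ω₄ }
  { ω₁, ω₃, ω₄, ω₅, ω₆ }  = { ω₁, ω₃, ω₄, ω₆ } ∪ { ω₁, ω₃, ω₅ }
  [15 total]
Pass 2: +12 →
  { ω₂ }  = Ω∖{ ω₁, ω₃, ω₄, ω₅, ω₆ }
  { ω₅ }  = Ω∖{ ω₁, ω₂, ω₃, ω₄, ω₆ }
  { ω₆ }  = Ω∖{ ω₁, ω₂, ω₃, ω₄, ω₅ }
  { ω₂, ω₆ }  = Ω∖{ ω₁, ω₃, ω₄, ω₅ }
  { ω₂, ω₄, ω₅ }  = { ω₂, ω₅ } ∪ { ω₂, ω₄ }
  { ω₃, ω₅, ω₆ }  = Ω∖{ ω₁, ω₂, ω₄ }
  { ω₁, ω₂, ω₃, ω₅ }  = { ω₂, ω₅ } ∪ { ω₁, ω₃, ω₅ }
  { ω₁, ω₂, ω₄, ω₅ }  = { ω₂, ω₅ } ∪ { ω₁, ω₂, ω₄ }
  { ω₁, ω₂, ω₄, ω₆ }  = { ω₂, ω₄, ω₆ } ∪ { ω₁, ω₂, ω₄ }
  { ω₂, ω₄, ω₅, ω₆ }  = { ω₂, ω₄, ω₆ } ∪ { ω₂, ω₅ }
  { ω₁, ω₂, ω₃, ω₅, ω₆ }  = { ω₁, ω₃, ω₅, ω₆ } ∪ { ω₂, ω₅ }
  { ω₂, ω₃, ω₄, ω₅, ω₆ }  = { ω₂, ω₄, ω₆ } ∪ { ω₂, ω₃, ω₅, ω₆ }
  [27 total]
Pass 3 (12 new):
  { ω₁ }  = Ω∖{ ω₂, ω₃, ω₄, ω₅, ω₆ }
  { ω₄ }  = Ω∖{ ω₁, ω₂, ω₃, ω₅, ω₆ }
  { ω₁, ω₃ }  = Ω∖{ ω₂, ω₄, ω₅, ω₆ }
  { ω₃, ω₅ }  = Ω∖{ ω₁, ω₂, ω₄, ω₆ }
  { ω₃, ω₆ }  = Ω∖{ ω₁, ω₂, ω₄, ω₅ }
  { ω₄, ω₆ }  = Ω∖{ ω₁, ω₂, ω₃, ω₅ }
  { ω₅, ω₆ }  = { ω₆ } ∪ { ω₅ }
  { ω₁, ω₃, ω₆ }  = Ω∖{ ω₂, ω₄, ω₅ }
  { ω₁, ω₄, ω₅ }  = { ω₁, ω₄ } ∪ { ω₅ }
  { ω₁, ω₄, ω₆ }  = { ω₁, ω₄ } ∪ { ω₆ }
  { ω₂, ω₅, ω₆ }  = { ω₂, ω₅ } ∪ { ω₂, ω₆ }
  { ω₁, ω₂, ω₄, ω₅, ω₆ }  = { ω₂, ω₄, ω₆ } ∪ { ω₁, ω₂, ω₄, ω₅ }
  [39 total]
Pass 4. New:
  { ω₃ }  = Ω∖{ ω₁, ω₂, ω₄, ω₅, ω₆ }
  { ω₁, ω₂ }  = { ω₂ } ∪ { ω₁ }
  { ω₁, ω₅ }  = { ω₁ } ∪ { ω₅ }
  { ω₁, ω₆ }  = { ω₁ } ∪ { ω₆ }
  { ω₄, ω₅ }  = { ω₄ } ∪ { ω₅ }
  { ω₁, ω₂, ω₃ }  = { ω₂ } ∪ { ω₁, ω₃ }
  { ω₁, ω₂, ω₅ }  = { ω₁ } ∪ { ω₂, ω₅ }
  { ω₁, ω₂, ω₆ }  = { ω₂, ω₆ } ∪ { ω₁ }
  { ω₁, ω₃, ω₄ }  = Ω∖{ ω₂, ω₅, ω₆ }
  { ω₁, ω₅, ω₆ }  = { ω₁ } ∪ { ω₅, ω₆ }
  { ω₂, ω₃, ω₅ }  = Ω∖{ ω₁, ω₄, ω₆ }
  { ω₂, ω₃, ω₆ }  = Ω∖{ ω₁, ω₄, ω₅ }
  { ω₃, ω₄, ω₅ }  = { ω₃, ω₅ } ∪ { ω₄ }
  { ω₃, ω₄, ω₆ }  = { ω₃, ω₆ } ∪ { ω₄ }
  { ω₄, ω₅, ω₆ }  = { ω₄ } ∪ { ω₅, ω₆ }
  { ω₁, ω₂, ω₃, ω₄ }  = Ω∖{ ω₅, ω₆ }
  { ω₁, ω₂, ω₃, ω₆ }  = { ω₁, ω₃, ω₆ } ∪ { ω₂ }
  { ω₁, ω₂, ω₅, ω₆ }  = { ω₁ } ∪ { ω₂, ω₅, ω₆ }
  { ω₁, ω₄, ω₅, ω₆ }  = { ω₅, ω₆ } ∪ { ω₁, ω₄, ω₆ }
  { ω₂, ω₃, ω₄, ω₅ }  = { ω₃, ω₅ } ∪ { ω₂, ω₄, ω₅ }
  { ω₂, ω₃, ω₄, ω₆ }  = { ω₂, ω₄, ω₆ } ∪ { ω₃, ω₆ }
  { ω₃, ω₄, ω₅, ω₆ }  = { ω₃, ω₅ } ∪ { ω₄, ω₆ }
  [61 total]
Pass 5: 3 new —
  { ω₂, ω₃ }  = Ω∖{ ω₁, ω₄, ω₅, ω₆ }
  { ω₃, ω₄ }  = Ω∖{ ω₁, ω₂, ω₅, ω₆ }
  { ω₂, ω₃, ω₄ }  = Ω∖{ ω₁, ω₅, ω₆ }
  [64 total]
Pass 6: closed — nothing new.

Hence σ(ℰ) has 64 members: { {  }, { ω₁ }, { ω₂ }, { ω₃ }, { ω₄ }, { ω₅ }, { ω₆ }, { ω₁, ω₂ }, { ω₁, ω₃ }, { ω₁, ω₄ }, { ω₁, ω₅ }, { ω₁, ω₆ }, { ω₂, ω₃ }, { ω₂, ω₄ }, { ω₂, ω₅ }, { ω₂, ω₆ }, { ω₃, ω₄ }, { ω₃, ω₅ }, { ω₃, ω₆ }, { ω₄, ω₅ }, { ω₄, ω₆ }, { ω₅, ω₆ }, { ω₁, ω₂, ω₃ }, { ω₁, ω₂, ω₄ }, { ω₁, ω₂, ω₅ }, { ω₁, ω₂, ω₆ }, { ω₁, ω₃, ω₄ }, { ω₁, ω₃, ω₅ }, { ω₁, ω₃, ω₆ }, { ω₁, ω₄, ω₅ }, { ω₁, ω₄, ω₆ }, { ω₁, ω₅, ω₆ }, { ω₂, ω₃, ω₄ }, { ω₂, ω₃, ω₅ }, { ω₂, ω₃, ω₆ }, { ω₂, ω₄, ω₅ }, { ω₂, ω₄, ω₆ }, { ω₂, ω₅, ω₆ }, { ω₃, ω₄, ω₅ }, { ω₃, ω₄, ω₆ }, { ω₃, ω₅, ω₆ }, { ω₄, ω₅, ω₆ }, { ω₁, ω₂, ω₃, ω₄ }, { ω₁, ω₂, ω₃, ω₅ }, { ω₁, ω₂, ω₃, ω₆ }, { ω₁, ω₂, ω₄, ω₅ }, { ω₁, ω₂, ω₄, ω₆ }, { ω₁, ω₂, ω₅, ω₆ }, { ω₁, ω₃, ω₄, ω₅ }, { ω₁, ω₃, ω₄, ω₆ }, { ω₁, ω₃, ω₅, ω₆ }, { ω₁, ω₄, ω₅, ω₆ }, { ω₂, ω₃, ω₄, ω₅ }, { ω₂, ω₃, ω₄, ω₆ }, { ω₂, ω₃, ω₅, ω₆ }, { ω₂, ω₄, ω₅, ω₆ }, { ω₃, ω₄, ω₅, ω₆ }, { ω₁, ω₂, ω₃, ω₄, ω₅ }, { ω₁, ω₂, ω₃, ω₄, ω₆ }, { ω₁, ω₂, ω₃, ω₅, ω₆ }, { ω₁, ω₂, ω₄, ω₅, ω₆ }, { ω₁, ω₃, ω₄, ω₅, ω₆ }, { ω₂, ω₃, ω₄, ω₅, ω₆ }, Ω }.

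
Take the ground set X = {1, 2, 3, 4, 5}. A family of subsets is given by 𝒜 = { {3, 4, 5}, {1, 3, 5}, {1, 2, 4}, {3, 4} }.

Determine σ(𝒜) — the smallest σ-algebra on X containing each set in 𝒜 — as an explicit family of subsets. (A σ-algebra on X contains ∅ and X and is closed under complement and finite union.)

Answer: σ(𝒜) = { {}, {1}, {2}, {3}, {4}, {5}, {1, 2}, {1, 3}, {1, 4}, {1, 5}, {2, 3}, {2, 4}, {2, 5}, {3, 4}, {3, 5}, {4, 5}, {1, 2, 3}, {1, 2, 4}, {1, 2, 5}, {1, 3, 4}, {1, 3, 5}, {1, 4, 5}, {2, 3, 4}, {2, 3, 5}, {2, 4, 5}, {3, 4, 5}, {1, 2, 3, 4}, {1, 2, 3, 5}, {1, 2, 4, 5}, {1, 3, 4, 5}, {2, 3, 4, 5}, X }

Check:
Begin from { {}, {3, 4}, {1, 2, 4}, {1, 3, 5}, {3, 4, 5}, X } (that is, 𝒜 plus ∅ and X).
Step 1 (6 new):
  {1, 2}  = ᶜ of {3, 4, 5}
  {2, 4}  = ᶜ of {1, 3, 5}
  {3, 5}  = ᶜ of {1, 2, 4}
  {1, 2, 5}  = ᶜ of {3, 4}
  {1, 2, 3, 4}  = {3, 4} ∪ {1, 2, 4}
  {1, 3, 4, 5}  = {3, 4, 5} ∪ {1, 3, 5}
  |family| = 12
Step 2: +6 →
  {2}  = ᶜ of {1, 3, 4, 5}
  {5}  = ᶜ of {1, 2, 3, 4}
  {2, 3, 4}  = {3, 4} ∪ {2, 4}
  {1, 2, 3, 5}  = {1, 2} ∪ {1, 3, 5}
  {1, 2, 4, 5}  = {1, 2, 4} ∪ {1, 2, 5}
  {2, 3, 4, 5}  = {3, 4, 5} ∪ {2, 4}
  |family| = 18
Step 3 adds 7:
  {1}  = ᶜ of {2, 3, 4, 5}
  {3}  = ᶜ of {1, 2, 4, 5}
  {4}  = ᶜ of {1, 2, 3, 5}
  {1, 5}  = ᶜ of {2, 3, 4}
  {2, 5}  = {2} ∪ {5}
  {2, 3, 5}  = {3, 5} ∪ {2}
  {2, 4, 5}  = {2, 4} ∪ {5}
  |family| = 25
Step 4: +7 →
  {1, 3}  = ᶜ of {2, 4, 5}
  {1, 4}  = ᶜ of {2, 3, 5}
  {2, 3}  = {2} ∪ {3}
  {4, 5}  = {5} ∪ {4}
  {1, 2, 3}  = {1, 2} ∪ {3}
  {1, 3, 4}  = ᶜ of {2, 5}
  {1, 4, 5}  = {1, 5} ∪ {4}
  |family| = 32
After Step 5 the family is unchanged; done.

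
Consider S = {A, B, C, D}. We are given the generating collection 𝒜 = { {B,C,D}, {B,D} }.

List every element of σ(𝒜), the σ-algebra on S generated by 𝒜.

σ(𝒜) = { ∅, {A}, {C}, {A,C}, {B,D}, {A,B,D}, {B,C,D}, S }

Working:
Begin from { ∅, {B,D}, {B,C,D}, S } (that is, 𝒜 plus ∅ and S).
Round 1 adds 2:
  {A}  = S∖{B,C,D}
  {A,C}  = S∖{B,D}
  (now 6)
Round 2 (1 new):
  {A,B,D}  = {B,D} ∪ {A}
  (now 7)
Round 3 (1 new):
  {C}  = S∖{A,B,D}
  (now 8)
Round 4: no new sets; the family is a σ-algebra.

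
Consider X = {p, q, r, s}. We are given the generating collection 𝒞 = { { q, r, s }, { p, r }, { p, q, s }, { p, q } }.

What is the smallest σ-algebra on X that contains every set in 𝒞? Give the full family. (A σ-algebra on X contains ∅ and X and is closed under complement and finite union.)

Answer: σ(𝒞) = { ∅, { p }, { q }, { r }, { s }, { p, q }, { p, r }, { p, s }, { q, r }, { q, s }, { r, s }, { p, q, r }, { p, q, s }, { p, r, s }, { q, r, s }, X }

Check:
Take S₀ = 𝒞 ∪ {∅, X} = { ∅, { p, q }, { p, r }, { p, q, s }, { q, r, s }, X }.
Pass 1: +5 →
  { p }  = ᶜ of { q, r, s }
  { r }  = ᶜ of { p, q, s }
  { q, s }  = ᶜ of { p, r }
  { r, s }  = ᶜ of { p, q }
  { p, q, r }  = { p, q } ∪ { p, r }
Pass 2 (2 new):
  { s }  = ᶜ of { p, q, r }
  { p, r, s }  = { r, s } ∪ { p, r }
Pass 3 (2 new):
  { q }  = ᶜ of { p, r, s }
  { p, s }  = { s } ∪ { p }
Pass 4: 1 new —
  { q, r }  = ᶜ of { p, s }
Pass 5: no new sets; the family is a σ-algebra.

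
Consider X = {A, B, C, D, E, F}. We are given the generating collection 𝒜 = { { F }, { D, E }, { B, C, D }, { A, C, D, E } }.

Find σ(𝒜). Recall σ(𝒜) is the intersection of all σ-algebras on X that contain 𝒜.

Take S₀ = 𝒜 ∪ {∅, X} = { {}, { F }, { D, E }, { B, C, D }, { A, C, D, E }, X }.
Round 1: 8 new —
  { B, F }  = { A, C, D, E }ᶜ
  { A, E, F }  = { B, C, D }ᶜ
  { D, E, F }  = { D, E } ∪ { F }
  { A, B, C, F }  = { D, E }ᶜ
  { B, C, D, E }  = { D, E } ∪ { B, C, D }
  { B, C, D, F }  = { B, C, D } ∪ { F }
  { A, B, C, D, E }  = { F }ᶜ
  { A, C, D, E, F }  = { A, C, D, E } ∪ { F }
  [14 total]
Round 2: +10 →
  { B }  = { A, C, D, E, F }ᶜ
  { A, E }  = { B, C, D, F }ᶜ
  { A, F }  = { B, C, D, E }ᶜ
  { A, B, C }  = { D, E, F }ᶜ
  { A, B, E, F }  = { B, F } ∪ { A, E, F }
  { A, D, E, F }  = { D, E } ∪ { A, E, F }
  { B, D, E, F }  = { B, F } ∪ { D, E }
  { A, B, C, D, F }  = { B, C, D } ∪ { A, B, C, F }
  { A, B, C, E, F }  = { A, B, C, F } ∪ { A, E, F }
  { B, C, D, E, F }  = { B, C, D } ∪ { D, E, F }
  [24 total]
Round 3. New:
  { A }  = { B, C, D, E, F }ᶜ
  { D }  = { A, B, C, E, F }ᶜ
  { E }  = { A, B, C, D, F }ᶜ
  { A, C }  = { B, D, E, F }ᶜ
  { B, C }  = { A, D, E, F }ᶜ
  { C, D }  = { A, B, E, F }ᶜ
  { A, B, E }  = { B } ∪ { A, E }
  { A, B, F }  = { A, F } ∪ { B }
  { A, D, E }  = { D, E } ∪ { A, E }
  { B, D, E }  = { B } ∪ { D, E }
  { A, B, C, D }  = { B, C, D } ∪ { A, B, C }
  { A, B, C, E }  = { A, E } ∪ { A, B, C }
  { A, B, D, E, F }  = { A, F } ∪ { B, D, E, F }
  [37 total]
Round 4 adds 22:
  { C }  = { A, B, D, E, F }ᶜ
  { A, B }  = { A } ∪ { B }
  { A, D }  = { A } ∪ { D }
  { B, D }  = { B } ∪ { D }
  { B, E }  = { B } ∪ { E }
  { D, F }  = { A, B, C, E }ᶜ
  { E, F }  = { A, B, C, D }ᶜ
  { A, C, D }  = { C, D } ∪ { A }
  { A, C, E }  = { E } ∪ { A, C }
  { A, C, F }  = { B, D, E }ᶜ
  { A, D, F }  = { A, F } ∪ { D }
  { B, C, E }  = { E } ∪ { B, C }
  { B, C, F }  = { A, D, E }ᶜ
  { B, D, F }  = { B, F } ∪ { D }
  { B, E, F }  = { B, F } ∪ { E }
  { C, D, E }  = { A, B, F }ᶜ
  { C, D, F }  = { A, B, E }ᶜ
  { A, B, D, E }  = { A, D, E } ∪ { B }
  { A, B, D, F }  = { D } ∪ { A, B, F }
  { A, C, D, F }  = { C, D } ∪ { A, F }
  { A, C, E, F }  = { A, E, F } ∪ { A, C }
  { C, D, E, F }  = { C, D } ∪ { D, E, F }
  [59 total]
Round 5 adds 5:
  { C, E }  = { A, B, D, F }ᶜ
  { C, F }  = { A, B, D, E }ᶜ
  { A, B, D }  = { B } ∪ { A, D }
  { C, E, F }  = { E, F } ∪ { C }
  { B, C, E, F }  = { A, D }ᶜ
  [64 total]
Round 6: closed — nothing new.

σ(𝒜) = { {}, { A }, { B }, { C }, { D }, { E }, { F }, { A, B }, { A, C }, { A, D }, { A, E }, { A, F }, { B, C }, { B, D }, { B, E }, { B, F }, { C, D }, { C, E }, { C, F }, { D, E }, { D, F }, { E, F }, { A, B, C }, { A, B, D }, { A, B, E }, { A, B, F }, { A, C, D }, { A, C, E }, { A, C, F }, { A, D, E }, { A, D, F }, { A, E, F }, { B, C, D }, { B, C, E }, { B, C, F }, { B, D, E }, { B, D, F }, { B, E, F }, { C, D, E }, { C, D, F }, { C, E, F }, { D, E, F }, { A, B, C, D }, { A, B, C, E }, { A, B, C, F }, { A, B, D, E }, { A, B, D, F }, { A, B, E, F }, { A, C, D, E }, { A, C, D, F }, { A, C, E, F }, { A, D, E, F }, { B, C, D, E }, { B, C, D, F }, { B, C, E, F }, { B, D, E, F }, { C, D, E, F }, { A, B, C, D, E }, { A, B, C, D, F }, { A, B, C, E, F }, { A, B, D, E, F }, { A, C, D, E, F }, { B, C, D, E, F }, X }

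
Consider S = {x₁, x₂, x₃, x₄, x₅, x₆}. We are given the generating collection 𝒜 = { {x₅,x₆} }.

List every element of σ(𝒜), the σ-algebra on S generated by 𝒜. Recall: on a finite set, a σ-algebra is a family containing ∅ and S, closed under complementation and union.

|σ(𝒜)| = 4.  σ(𝒜) = { ∅, {x₅,x₆}, {x₁,x₂,x₃,x₄}, S }

Check:
Start: 𝒜 ∪ {∅, S} = { ∅, {x₅,x₆}, S }.
Step 1. New:
  {x₁,x₂,x₃,x₄}  = S∖{x₅,x₆}
  — 4 sets.
Step 2: closed — nothing new.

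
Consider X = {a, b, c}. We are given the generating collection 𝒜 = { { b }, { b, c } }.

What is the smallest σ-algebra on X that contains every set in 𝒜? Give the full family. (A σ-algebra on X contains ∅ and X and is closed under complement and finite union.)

σ(𝒜) (8 sets): { {  }, { a }, { b }, { c }, { a, b }, { a, c }, { b, c }, X }

Working:
Start: 𝒜 ∪ {∅, X} = { {  }, { b }, { b, c }, X }.
Pass 1 (2 new):
  { a }  = complement { b, c }
  { a, c }  = complement { b }
  — 6 sets.
Pass 2. New:
  { a, b }  = { b } ∪ { a }
  — 7 sets.
Pass 3 adds 1:
  { c }  = complement { a, b }
  — 8 sets.
Pass 4: no new sets; the family is a σ-algebra.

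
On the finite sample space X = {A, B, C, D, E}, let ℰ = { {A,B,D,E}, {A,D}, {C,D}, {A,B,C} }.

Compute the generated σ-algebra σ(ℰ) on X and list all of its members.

σ(ℰ) = { {}, {A}, {B}, {C}, {D}, {E}, {A,B}, {A,C}, {A,D}, {A,E}, {B,C}, {B,D}, {B,E}, {C,D}, {C,E}, {D,E}, {A,B,C}, {A,B,D}, {A,B,E}, {A,C,D}, {A,C,E}, {A,D,E}, {B,C,D}, {B,C,E}, {B,D,E}, {C,D,E}, {A,B,C,D}, {A,B,C,E}, {A,B,D,E}, {A,C,D,E}, {B,C,D,E}, X }

Working:
Begin from { {}, {A,D}, {C,D}, {A,B,C}, {A,B,D,E}, X } (that is, ℰ plus ∅ and X).
Pass 1: 6 new —
  {C}  = {A,B,D,E}ᶜ
  {D,E}  = {A,B,C}ᶜ
  {A,B,E}  = {C,D}ᶜ
  {A,C,D}  = {C,D} ∪ {A,D}
  {B,C,E}  = {A,D}ᶜ
  {A,B,C,D}  = {C,D} ∪ {A,B,C}
Pass 2 (7 new):
  {E}  = {A,B,C,D}ᶜ
  {B,E}  = {A,C,D}ᶜ
  {A,D,E}  = {D,E} ∪ {A,D}
  {C,D,E}  = {C,D} ∪ {D,E}
  {A,B,C,E}  = {A,B,C} ∪ {A,B,E}
  {A,C,D,E}  = {D,E} ∪ {A,C,D}
  {B,C,D,E}  = {C,D} ∪ {B,C,E}
Pass 3. New:
  {A}  = {B,C,D,E}ᶜ
  {B}  = {A,C,D,E}ᶜ
  {D}  = {A,B,C,E}ᶜ
  {A,B}  = {C,D,E}ᶜ
  {B,C}  = {A,D,E}ᶜ
  {C,E}  = {E} ∪ {C}
  {B,D,E}  = {B,E} ∪ {D,E}
Pass 4 (6 new):
  {A,C}  = {B,D,E}ᶜ
  {A,E}  = {E} ∪ {A}
  {B,D}  = {B} ∪ {D}
  {A,B,D}  = {C,E}ᶜ
  {A,C,E}  = {C,E} ∪ {A}
  {B,C,D}  = {C,D} ∪ {B}
Pass 5: no new sets; the family is a σ-algebra.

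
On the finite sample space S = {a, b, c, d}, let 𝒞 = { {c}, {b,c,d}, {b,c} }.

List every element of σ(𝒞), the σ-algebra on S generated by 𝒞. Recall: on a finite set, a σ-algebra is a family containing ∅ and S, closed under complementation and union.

σ(𝒞) = { ∅, {a}, {b}, {c}, {d}, {a,b}, {a,c}, {a,d}, {b,c}, {b,d}, {c,d}, {a,b,c}, {a,b,d}, {a,c,d}, {b,c,d}, S }

Check:
Initial family (5 sets): { ∅, {c}, {b,c}, {b,c,d}, S }.
Round 1: 3 new —
  {a}  = S∖{b,c,d}
  {a,d}  = S∖{b,c}
  {a,b,d}  = S∖{c}
  |family| = 8
Round 2 adds 3:
  {a,c}  = {c} ∪ {a}
  {a,b,c}  = {b,c} ∪ {a}
  {a,c,d}  = {c} ∪ {a,d}
  |family| = 11
Round 3. New:
  {b}  = S∖{a,c,d}
  {d}  = S∖{a,b,c}
  {b,d}  = S∖{a,c}
  |family| = 14
Round 4: 2 new —
  {a,b}  = {b} ∪ {a}
  {c,d}  = {c} ∪ {d}
  |family| = 16
Round 5: no new sets; the family is a σ-algebra.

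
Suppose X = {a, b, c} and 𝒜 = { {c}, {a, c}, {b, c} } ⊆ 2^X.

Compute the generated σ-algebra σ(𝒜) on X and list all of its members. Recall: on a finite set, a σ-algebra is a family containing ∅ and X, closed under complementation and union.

Initial family (5 sets): { {}, {c}, {a, c}, {b, c}, X }.
Round 1: 3 new —
  {a}  = {b, c}ᶜ
  {b}  = {a, c}ᶜ
  {a, b}  = {c}ᶜ
  (now 8)
Round 2: already closed under ᶜ and ∪.

Therefore σ(𝒜) = { {}, {a}, {b}, {c}, {a, b}, {a, c}, {b, c}, X } (|σ(𝒜)| = 8).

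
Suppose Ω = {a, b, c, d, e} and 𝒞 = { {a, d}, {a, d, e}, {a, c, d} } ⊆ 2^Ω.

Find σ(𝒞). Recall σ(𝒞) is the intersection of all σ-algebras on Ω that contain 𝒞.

|σ(𝒞)| = 16.  σ(𝒞) = { {}, {b}, {c}, {e}, {a, d}, {b, c}, {b, e}, {c, e}, {a, b, d}, {a, c, d}, {a, d, e}, {b, c, e}, {a, b, c, d}, {a, b, d, e}, {a, c, d, e}, Ω }

Derivation:
Seed the family with 𝒞 together with ∅ and Ω: { {}, {a, d}, {a, c, d}, {a, d, e}, Ω }.
Pass 1: 4 new —
  {b, c}  = {a, d, e}ᶜ
  {b, e}  = {a, c, d}ᶜ
  {b, c, e}  = {a, d}ᶜ
  {a, c, d, e}  = {a, d, e} ∪ {a, c, d}
  [9 total]
Pass 2 adds 3:
  {b}  = {a, c, d, e}ᶜ
  {a, b, c, d}  = {a, c, d} ∪ {b, c}
  {a, b, d, e}  = {a, d, e} ∪ {b, e}
  [12 total]
Pass 3: +3 →
  {c}  = {a, b, d, e}ᶜ
  {e}  = {a, b, c, d}ᶜ
  {a, b, d}  = {a, d} ∪ {b}
  [15 total]
Pass 4. New:
  {c, e}  = {a, b, d}ᶜ
  [16 total]
Pass 5 adds nothing — fixpoint reached.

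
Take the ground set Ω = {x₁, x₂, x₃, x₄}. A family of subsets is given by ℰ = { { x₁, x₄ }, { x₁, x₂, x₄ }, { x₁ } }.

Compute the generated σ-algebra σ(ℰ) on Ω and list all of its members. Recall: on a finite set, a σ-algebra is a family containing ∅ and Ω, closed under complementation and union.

Start: ℰ ∪ {∅, Ω} = { ∅, { x₁ }, { x₁, x₄ }, { x₁, x₂, x₄ }, Ω }.
Pass 1: +3 →
  { x₃ }  = complement { x₁, x₂, x₄ }
  { x₂, x₃ }  = complement { x₁, x₄ }
  { x₂, x₃, x₄ }  = complement { x₁ }
Pass 2: +3 →
  { x₁, x₃ }  = { x₃ } ∪ { x₁ }
  { x₁, x₂, x₃ }  = { x₂, x₃ } ∪ { x₁ }
  { x₁, x₃, x₄ }  = { x₃ } ∪ { x₁, x₄ }
Pass 3: 3 new —
  { x₂ }  = complement { x₁, x₃, x₄ }
  { x₄ }  = complement { x₁, x₂, x₃ }
  { x₂, x₄ }  = complement { x₁, x₃ }
Pass 4. New:
  { x₁, x₂ }  = { x₂ } ∪ { x₁ }
  { x₃, x₄ }  = { x₃ } ∪ { x₄ }
Pass 5: already closed under ᶜ and ∪.

Therefore σ(ℰ) = { ∅, { x₁ }, { x₂ }, { x₃ }, { x₄ }, { x₁, x₂ }, { x₁, x₃ }, { x₁, x₄ }, { x₂, x₃ }, { x₂, x₄ }, { x₃, x₄ }, { x₁, x₂, x₃ }, { x₁, x₂, x₄ }, { x₁, x₃, x₄ }, { x₂, x₃, x₄ }, Ω } (|σ(ℰ)| = 16).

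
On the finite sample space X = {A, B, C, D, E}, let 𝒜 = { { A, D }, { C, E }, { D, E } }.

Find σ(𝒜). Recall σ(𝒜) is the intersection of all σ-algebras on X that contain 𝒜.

Start: 𝒜 ∪ {∅, X} = { {}, { A, D }, { C, E }, { D, E }, X }.
Pass 1: +6 →
  { A, B, C }  = { D, E }ᶜ
  { A, B, D }  = { C, E }ᶜ
  { A, D, E }  = { D, E } ∪ { A, D }
  { B, C, E }  = { A, D }ᶜ
  { C, D, E }  = { D, E } ∪ { C, E }
  { A, C, D, E }  = { A, D } ∪ { C, E }
  [11 total]
Pass 2: 7 new —
  { B }  = { A, C, D, E }ᶜ
  { A, B }  = { C, D, E }ᶜ
  { B, C }  = { A, D, E }ᶜ
  { A, B, C, D }  = { A, B, C } ∪ { A, B, D }
  { A, B, C, E }  = { A, B, C } ∪ { B, C, E }
  { A, B, D, E }  = { A, D, E } ∪ { A, B, D }
  { B, C, D, E }  = { C, D, E } ∪ { B, C, E }
  [18 total]
Pass 3: +5 →
  { A }  = { B, C, D, E }ᶜ
  { C }  = { A, B, D, E }ᶜ
  { D }  = { A, B, C, E }ᶜ
  { E }  = { A, B, C, D }ᶜ
  { B, D, E }  = { D, E } ∪ { B }
  [23 total]
Pass 4. New:
  { A, C }  = { B, D, E }ᶜ
  { A, E }  = { E } ∪ { A }
  { B, D }  = { B } ∪ { D }
  { B, E }  = { B } ∪ { E }
  { C, D }  = { C } ∪ { D }
  { A, B, E }  = { A, B } ∪ { E }
  { A, C, D }  = { C } ∪ { A, D }
  { A, C, E }  = { C, E } ∪ { A }
  { B, C, D }  = { B, C } ∪ { D }
  [32 total]
Pass 5: stable.

Hence σ(𝒜) has 32 members: { {}, { A }, { B }, { C }, { D }, { E }, { A, B }, { A, C }, { A, D }, { A, E }, { B, C }, { B, D }, { B, E }, { C, D }, { C, E }, { D, E }, { A, B, C }, { A, B, D }, { A, B, E }, { A, C, D }, { A, C, E }, { A, D, E }, { B, C, D }, { B, C, E }, { B, D, E }, { C, D, E }, { A, B, C, D }, { A, B, C, E }, { A, B, D, E }, { A, C, D, E }, { B, C, D, E }, X }.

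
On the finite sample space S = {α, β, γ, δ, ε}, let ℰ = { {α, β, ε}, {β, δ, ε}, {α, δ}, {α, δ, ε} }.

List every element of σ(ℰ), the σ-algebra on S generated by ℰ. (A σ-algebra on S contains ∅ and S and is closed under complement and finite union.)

Begin from { ∅, {α, δ}, {α, β, ε}, {α, δ, ε}, {β, δ, ε}, S } (that is, ℰ plus ∅ and S).
Step 1: +5 →
  {α, γ}  = S∖{β, δ, ε}
  {β, γ}  = S∖{α, δ, ε}
  {γ, δ}  = S∖{α, β, ε}
  {β, γ, ε}  = S∖{α, δ}
  {α, β, δ, ε}  = {α, δ, ε} ∪ {α, β, ε}
  — 11 sets.
Step 2 (8 new):
  {γ}  = S∖{α, β, δ, ε}
  {α, β, γ}  = {β, γ} ∪ {α, γ}
  {α, γ, δ}  = {γ, δ} ∪ {α, δ}
  {β, γ, δ}  = {γ, δ} ∪ {β, γ}
  {α, β, γ, δ}  = {α, δ} ∪ {β, γ}
  {α, β, γ, ε}  = {α, β, ε} ∪ {β, γ, ε}
  {α, γ, δ, ε}  = {α, δ, ε} ∪ {γ, δ}
  {β, γ, δ, ε}  = {γ, δ} ∪ {β, γ, ε}
  — 19 sets.
Step 3 adds 7:
  {α}  = S∖{β, γ, δ, ε}
  {β}  = S∖{α, γ, δ, ε}
  {δ}  = S∖{α, β, γ, ε}
  {ε}  = S∖{α, β, γ, δ}
  {α, ε}  = S∖{β, γ, δ}
  {β, ε}  = S∖{α, γ, δ}
  {δ, ε}  = S∖{α, β, γ}
  — 26 sets.
Step 4: +6 →
  {α, β}  = {β} ∪ {α}
  {β, δ}  = {β} ∪ {δ}
  {γ, ε}  = {ε} ∪ {γ}
  {α, β, δ}  = {β} ∪ {α, δ}
  {α, γ, ε}  = {ε} ∪ {α, γ}
  {γ, δ, ε}  = {γ, δ} ∪ {ε}
  — 32 sets.
Step 5: already closed under ᶜ and ∪.

Hence σ(ℰ) has 32 members: { ∅, {α}, {β}, {γ}, {δ}, {ε}, {α, β}, {α, γ}, {α, δ}, {α, ε}, {β, γ}, {β, δ}, {β, ε}, {γ, δ}, {γ, ε}, {δ, ε}, {α, β, γ}, {α, β, δ}, {α, β, ε}, {α, γ, δ}, {α, γ, ε}, {α, δ, ε}, {β, γ, δ}, {β, γ, ε}, {β, δ, ε}, {γ, δ, ε}, {α, β, γ, δ}, {α, β, γ, ε}, {α, β, δ, ε}, {α, γ, δ, ε}, {β, γ, δ, ε}, S }.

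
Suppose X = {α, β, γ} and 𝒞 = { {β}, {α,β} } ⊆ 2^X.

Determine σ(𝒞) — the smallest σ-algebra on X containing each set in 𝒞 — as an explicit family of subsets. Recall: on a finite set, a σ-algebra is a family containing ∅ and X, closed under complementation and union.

|σ(𝒞)| = 8.  σ(𝒞) = { ∅, {α}, {β}, {γ}, {α,β}, {α,γ}, {β,γ}, X }

Trace:
Initial family (4 sets): { ∅, {β}, {α,β}, X }.
Step 1 adds 2:
  {γ}  = X∖{α,β}
  {α,γ}  = X∖{β}
  [6 total]
Step 2: 1 new —
  {β,γ}  = {γ} ∪ {β}
  [7 total]
Step 3. New:
  {α}  = X∖{β,γ}
  [8 total]
Step 4: stable.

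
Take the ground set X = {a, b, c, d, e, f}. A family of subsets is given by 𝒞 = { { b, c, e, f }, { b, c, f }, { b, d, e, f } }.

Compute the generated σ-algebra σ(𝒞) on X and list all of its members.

|σ(𝒞)| = 32.  σ(𝒞) = { {}, { a }, { c }, { d }, { e }, { a, c }, { a, d }, { a, e }, { b, f }, { c, d }, { c, e }, { d, e }, { a, b, f }, { a, c, d }, { a, c, e }, { a, d, e }, { b, c, f }, { b, d, f }, { b, e, f }, { c, d, e }, { a, b, c, f }, { a, b, d, f }, { a, b, e, f }, { a, c, d, e }, { b, c, d, f }, { b, c, e, f }, { b, d, e, f }, { a, b, c, d, f }, { a, b, c, e, f }, { a, b, d, e, f }, { b, c, d, e, f }, X }

Trace:
Seed the family with 𝒞 together with ∅ and X: { {}, { b, c, f }, { b, c, e, f }, { b, d, e, f }, X }.
Round 1 (4 new):
  { a, c }  = { b, d, e, f }ᶜ
  { a, d }  = { b, c, e, f }ᶜ
  { a, d, e }  = { b, c, f }ᶜ
  { b, c, d, e, f }  = { b, d, e, f } ∪ { b, c, f }
  (now 9)
Round 2: +7 →
  { a }  = { b, c, d, e, f }ᶜ
  { a, c, d }  = { a, d } ∪ { a, c }
  { a, b, c, f }  = { b, c, f } ∪ { a, c }
  { a, c, d, e }  = { a, d, e } ∪ { a, c }
  { a, b, c, d, f }  = { b, c, f } ∪ { a, d }
  { a, b, c, e, f }  = { a, c } ∪ { b, c, e, f }
  { a, b, d, e, f }  = { a, d, e } ∪ { b, d, e, f }
  (now 16)
Round 3 (6 new):
  { c }  = { a, b, d, e, f }ᶜ
  { d }  = { a, b, c, e, f }ᶜ
  { e }  = { a, b, c, d, f }ᶜ
  { b, f }  = { a, c, d, e }ᶜ
  { d, e }  = { a, b, c, f }ᶜ
  { b, e, f }  = { a, c, d }ᶜ
  (now 22)
Round 4 (10 new):
  { a, e }  = { a } ∪ { e }
  { c, d }  = { c } ∪ { d }
  { c, e }  = { e } ∪ { c }
  { a, b, f }  = { a } ∪ { b, f }
  { a, c, e }  = { e } ∪ { a, c }
  { b, d, f }  = { b, f } ∪ { d }
  { c, d, e }  = { d, e } ∪ { c }
  { a, b, d, f }  = { b, f } ∪ { a, d }
  { a, b, e, f }  = { a } ∪ { b, e, f }
  { b, c, d, f }  = { b, c, f } ∪ { d }
  (now 32)
Round 5: stable.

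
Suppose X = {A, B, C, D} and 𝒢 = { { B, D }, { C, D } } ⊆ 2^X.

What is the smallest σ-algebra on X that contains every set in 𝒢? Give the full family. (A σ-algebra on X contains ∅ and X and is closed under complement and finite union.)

Initial family (4 sets): { {}, { B, D }, { C, D }, X }.
Round 1. New:
  { A, B }  = X∖{ C, D }
  { A, C }  = X∖{ B, D }
  { B, C, D }  = { C, D } ∪ { B, D }
Round 2: 4 new —
  { A }  = X∖{ B, C, D }
  { A, B, C }  = { A, B } ∪ { A, C }
  { A, B, D }  = { A, B } ∪ { B, D }
  { A, C, D }  = { C, D } ∪ { A, C }
Round 3 adds 3:
  { B }  = X∖{ A, C, D }
  { C }  = X∖{ A, B, D }
  { D }  = X∖{ A, B, C }
Round 4 adds 2:
  { A, D }  = { D } ∪ { A }
  { B, C }  = { C } ∪ { B }
Round 5: stable.

Therefore σ(𝒢) = { {}, { A }, { B }, { C }, { D }, { A, B }, { A, C }, { A, D }, { B, C }, { B, D }, { C, D }, { A, B, C }, { A, B, D }, { A, C, D }, { B, C, D }, X } (|σ(𝒢)| = 16).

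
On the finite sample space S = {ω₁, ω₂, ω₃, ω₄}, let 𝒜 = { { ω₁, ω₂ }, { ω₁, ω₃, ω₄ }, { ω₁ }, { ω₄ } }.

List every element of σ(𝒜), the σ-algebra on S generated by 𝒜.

σ(𝒜) = { {  }, { ω₁ }, { ω₂ }, { ω₃ }, { ω₄ }, { ω₁, ω₂ }, { ω₁, ω₃ }, { ω₁, ω₄ }, { ω₂, ω₃ }, { ω₂, ω₄ }, { ω₃, ω₄ }, { ω₁, ω₂, ω₃ }, { ω₁, ω₂, ω₄ }, { ω₁, ω₃, ω₄ }, { ω₂, ω₃, ω₄ }, S }

Trace:
Begin from { {  }, { ω₁ }, { ω₄ }, { ω₁, ω₂ }, { ω₁, ω₃, ω₄ }, S } (that is, 𝒜 plus ∅ and S).
Iteration 1. New:
  { ω₂ }  = ᶜ of { ω₁, ω₃, ω₄ }
  { ω₁, ω₄ }  = { ω₄ } ∪ { ω₁ }
  { ω₃, ω₄ }  = ᶜ of { ω₁, ω₂ }
  { ω₁, ω₂, ω₃ }  = ᶜ of { ω₄ }
  { ω₁, ω₂, ω₄ }  = { ω₁, ω₂ } ∪ { ω₄ }
  { ω₂, ω₃, ω₄ }  = ᶜ of { ω₁ }
  (now 12)
Iteration 2: +3 →
  { ω₃ }  = ᶜ of { ω₁, ω₂, ω₄ }
  { ω₂, ω₃ }  = ᶜ of { ω₁, ω₄ }
  { ω₂, ω₄ }  = { ω₂ } ∪ { ω₄ }
  (now 15)
Iteration 3 (1 new):
  { ω₁, ω₃ }  = ᶜ of { ω₂, ω₄ }
  (now 16)
Iteration 4: stable.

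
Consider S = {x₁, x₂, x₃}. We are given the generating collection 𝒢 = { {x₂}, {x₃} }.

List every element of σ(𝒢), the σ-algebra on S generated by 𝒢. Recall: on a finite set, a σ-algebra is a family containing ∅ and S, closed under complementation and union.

Seed the family with 𝒢 together with ∅ and S: { ∅, {x₂}, {x₃}, S }.
Iteration 1: +3 →
  {x₁, x₂}  = ᶜ of {x₃}
  {x₁, x₃}  = ᶜ of {x₂}
  {x₂, x₃}  = {x₃} ∪ {x₂}
  — 7 sets.
Iteration 2 adds 1:
  {x₁}  = ᶜ of {x₂, x₃}
  — 8 sets.
Iteration 3: stable.

|σ(𝒢)| = 8.  σ(𝒢) = { ∅, {x₁}, {x₂}, {x₃}, {x₁, x₂}, {x₁, x₃}, {x₂, x₃}, S }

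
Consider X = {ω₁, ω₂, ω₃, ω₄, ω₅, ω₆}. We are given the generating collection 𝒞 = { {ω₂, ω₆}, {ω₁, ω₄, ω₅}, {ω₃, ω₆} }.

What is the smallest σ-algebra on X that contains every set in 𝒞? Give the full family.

Begin from { {}, {ω₂, ω₆}, {ω₃, ω₆}, {ω₁, ω₄, ω₅}, X } (that is, 𝒞 plus ∅ and X).
Iteration 1: +5 →
  {ω₂, ω₃, ω₆}  = ᶜ of {ω₁, ω₄, ω₅}
  {ω₁, ω₂, ω₄, ω₅}  = ᶜ of {ω₃, ω₆}
  {ω₁, ω₃, ω₄, ω₅}  = ᶜ of {ω₂, ω₆}
  {ω₁, ω₂, ω₄, ω₅, ω₆}  = {ω₁, ω₄, ω₅} ∪ {ω₂, ω₆}
  {ω₁, ω₃, ω₄, ω₅, ω₆}  = {ω₁, ω₄, ω₅} ∪ {ω₃, ω₆}
  — 10 sets.
Iteration 2: +3 →
  {ω₂}  = ᶜ of {ω₁, ω₃, ω₄, ω₅, ω₆}
  {ω₃}  = ᶜ of {ω₁, ω₂, ω₄, ω₅, ω₆}
  {ω₁, ω₂, ω₃, ω₄, ω₅}  = {ω₁, ω₂, ω₄, ω₅} ∪ {ω₁, ω₃, ω₄, ω₅}
  — 13 sets.
Iteration 3: +2 →
  {ω₆}  = ᶜ of {ω₁, ω₂, ω₃, ω₄, ω₅}
  {ω₂, ω₃}  = {ω₃} ∪ {ω₂}
  — 15 sets.
Iteration 4: +1 →
  {ω₁, ω₄, ω₅, ω₆}  = ᶜ of {ω₂, ω₃}
  — 16 sets.
After Iteration 5 the family is unchanged; done.

Therefore σ(𝒞) = { {}, {ω₂}, {ω₃}, {ω₆}, {ω₂, ω₃}, {ω₂, ω₆}, {ω₃, ω₆}, {ω₁, ω₄, ω₅}, {ω₂, ω₃, ω₆}, {ω₁, ω₂, ω₄, ω₅}, {ω₁, ω₃, ω₄, ω₅}, {ω₁, ω₄, ω₅, ω₆}, {ω₁, ω₂, ω₃, ω₄, ω₅}, {ω₁, ω₂, ω₄, ω₅, ω₆}, {ω₁, ω₃, ω₄, ω₅, ω₆}, X } (|σ(𝒞)| = 16).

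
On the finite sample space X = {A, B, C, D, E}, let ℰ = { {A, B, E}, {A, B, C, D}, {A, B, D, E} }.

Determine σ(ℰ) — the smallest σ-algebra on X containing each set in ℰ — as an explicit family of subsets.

Answer: σ(ℰ) = { {}, {C}, {D}, {E}, {A, B}, {C, D}, {C, E}, {D, E}, {A, B, C}, {A, B, D}, {A, B, E}, {C, D, E}, {A, B, C, D}, {A, B, C, E}, {A, B, D, E}, X }

Working:
Take S₀ = ℰ ∪ {∅, X} = { {}, {A, B, E}, {A, B, C, D}, {A, B, D, E}, X }.
Round 1. New:
  {C}  = X∖{A, B, D, E}
  {E}  = X∖{A, B, C, D}
  {C, D}  = X∖{A, B, E}
Round 2. New:
  {C, E}  = {C} ∪ {E}
  {C, D, E}  = {C, D} ∪ {E}
  {A, B, C, E}  = {C} ∪ {A, B, E}
Round 3 (3 new):
  {D}  = X∖{A, B, C, E}
  {A, B}  = X∖{C, D, E}
  {A, B, D}  = X∖{C, E}
Round 4: 2 new —
  {D, E}  = {D} ∪ {E}
  {A, B, C}  = {C} ∪ {A, B}
Round 5 adds nothing — fixpoint reached.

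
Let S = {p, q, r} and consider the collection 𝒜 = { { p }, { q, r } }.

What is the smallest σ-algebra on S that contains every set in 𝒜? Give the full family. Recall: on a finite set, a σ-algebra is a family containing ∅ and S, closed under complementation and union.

σ(𝒜) = { {}, { p }, { q, r }, S }

Trace:
Initial family (4 sets): { {}, { p }, { q, r }, S }.
Iteration 1: already closed under ᶜ and ∪.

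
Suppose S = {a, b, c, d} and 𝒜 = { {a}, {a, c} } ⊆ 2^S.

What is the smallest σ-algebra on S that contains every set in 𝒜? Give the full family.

Answer: σ(𝒜) = { {}, {a}, {c}, {a, c}, {b, d}, {a, b, d}, {b, c, d}, S }

Trace:
Take S₀ = 𝒜 ∪ {∅, S} = { {}, {a}, {a, c}, S }.
Round 1 adds 2:
  {b, d}  = ᶜ of {a, c}
  {b, c, d}  = ᶜ of {a}
Round 2: 1 new —
  {a, b, d}  = {b, d} ∪ {a}
Round 3. New:
  {c}  = ᶜ of {a, b, d}
Round 4 adds nothing — fixpoint reached.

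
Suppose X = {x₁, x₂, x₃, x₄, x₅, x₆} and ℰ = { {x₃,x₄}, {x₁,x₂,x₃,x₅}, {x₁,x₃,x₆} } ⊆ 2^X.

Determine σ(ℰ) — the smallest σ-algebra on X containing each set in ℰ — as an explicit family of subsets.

Start: ℰ ∪ {∅, X} = { ∅, {x₃,x₄}, {x₁,x₃,x₆}, {x₁,x₂,x₃,x₅}, X }.
Pass 1 (6 new):
  {x₄,x₆}  = X∖{x₁,x₂,x₃,x₅}
  {x₂,x₄,x₅}  = X∖{x₁,x₃,x₆}
  {x₁,x₂,x₅,x₆}  = X∖{x₃,x₄}
  {x₁,x₃,x₄,x₆}  = {x₃,x₄} ∪ {x₁,x₃,x₆}
  {x₁,x₂,x₃,x₄,x₅}  = {x₃,x₄} ∪ {x₁,x₂,x₃,x₅}
  {x₁,x₂,x₃,x₅,x₆}  = {x₁,x₃,x₆} ∪ {x₁,x₂,x₃,x₅}
  [11 total]
Pass 2: 7 new —
  {x₄}  = X∖{x₁,x₂,x₃,x₅,x₆}
  {x₆}  = X∖{x₁,x₂,x₃,x₄,x₅}
  {x₂,x₅}  = X∖{x₁,x₃,x₄,x₆}
  {x₃,x₄,x₆}  = {x₃,x₄} ∪ {x₄,x₆}
  {x₂,x₃,x₄,x₅}  = {x₃,x₄} ∪ {x₂,x₄,x₅}
  {x₂,x₄,x₅,x₆}  = {x₄,x₆} ∪ {x₂,x₄,x₅}
  {x₁,x₂,x₄,x₅,x₆}  = {x₄,x₆} ∪ {x₁,x₂,x₅,x₆}
  [18 total]
Pass 3 (6 new):
  {x₃}  = X∖{x₁,x₂,x₄,x₅,x₆}
  {x₁,x₃}  = X∖{x₂,x₄,x₅,x₆}
  {x₁,x₆}  = X∖{x₂,x₃,x₄,x₅}
  {x₁,x₂,x₅}  = X∖{x₃,x₄,x₆}
  {x₂,x₅,x₆}  = {x₂,x₅} ∪ {x₆}
  {x₂,x₃,x₄,x₅,x₆}  = {x₂,x₅} ∪ {x₃,x₄,x₆}
  [24 total]
Pass 4 (7 new):
  {x₁}  = X∖{x₂,x₃,x₄,x₅,x₆}
  {x₃,x₆}  = {x₆} ∪ {x₃}
  {x₁,x₃,x₄}  = X∖{x₂,x₅,x₆}
  {x₁,x₄,x₆}  = {x₁,x₆} ∪ {x₄}
  {x₂,x₃,x₅}  = {x₂,x₅} ∪ {x₃}
  {x₁,x₂,x₄,x₅}  = {x₁,x₂,x₅} ∪ {x₄}
  {x₂,x₃,x₅,x₆}  = {x₂,x₅,x₆} ∪ {x₃}
  [31 total]
Pass 5: +1 →
  {x₁,x₄}  = X∖{x₂,x₃,x₅,x₆}
  [32 total]
Pass 6: already closed under ᶜ and ∪.

Therefore σ(ℰ) = { ∅, {x₁}, {x₃}, {x₄}, {x₆}, {x₁,x₃}, {x₁,x₄}, {x₁,x₆}, {x₂,x₅}, {x₃,x₄}, {x₃,x₆}, {x₄,x₆}, {x₁,x₂,x₅}, {x₁,x₃,x₄}, {x₁,x₃,x₆}, {x₁,x₄,x₆}, {x₂,x₃,x₅}, {x₂,x₄,x₅}, {x₂,x₅,x₆}, {x₃,x₄,x₆}, {x₁,x₂,x₃,x₅}, {x₁,x₂,x₄,x₅}, {x₁,x₂,x₅,x₆}, {x₁,x₃,x₄,x₆}, {x₂,x₃,x₄,x₅}, {x₂,x₃,x₅,x₆}, {x₂,x₄,x₅,x₆}, {x₁,x₂,x₃,x₄,x₅}, {x₁,x₂,x₃,x₅,x₆}, {x₁,x₂,x₄,x₅,x₆}, {x₂,x₃,x₄,x₅,x₆}, X } (|σ(ℰ)| = 32).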